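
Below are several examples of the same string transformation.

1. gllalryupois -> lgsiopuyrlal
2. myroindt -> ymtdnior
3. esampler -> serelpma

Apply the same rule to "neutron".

The rule is to move the first 2 characters to the end (rotate left by 2), then reverse the string.
"neutron" → "ennortu".
(Check on "esampler": → "ampleres" → "serelpma" ✓)

ennortu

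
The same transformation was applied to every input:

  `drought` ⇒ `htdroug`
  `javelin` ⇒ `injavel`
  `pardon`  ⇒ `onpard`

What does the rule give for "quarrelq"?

The transformation: move the last 2 characters to the front (rotate right by 2).
On "quarrelq" that produces "lqquarre".

lqquarre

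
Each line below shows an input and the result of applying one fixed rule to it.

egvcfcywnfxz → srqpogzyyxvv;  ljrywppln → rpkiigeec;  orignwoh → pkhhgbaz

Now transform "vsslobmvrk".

The rule is to sort the characters into reverse alphabetical order, then shift every letter 7 places backward in the alphabet (wrapping around).
Starting from "vsslobmvrk": after the first operation, "vvssromlkb"; after the second, "oollkhfedu".

oollkhfedu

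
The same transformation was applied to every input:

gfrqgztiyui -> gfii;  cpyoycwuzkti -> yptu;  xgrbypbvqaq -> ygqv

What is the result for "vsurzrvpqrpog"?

zspp

What's happening: keep one character in every 3, starting at position 2 (positions 2nd, 5th, 8th, ...), then swap each adjacent pair of characters (1↔2, 3↔4, ...).
Starting from "vsurzrvpqrpog": after the first operation, "szpp"; after the second, "zspp".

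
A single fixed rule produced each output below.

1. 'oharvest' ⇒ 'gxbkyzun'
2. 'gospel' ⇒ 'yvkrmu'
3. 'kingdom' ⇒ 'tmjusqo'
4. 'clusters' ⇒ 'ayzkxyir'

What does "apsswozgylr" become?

yycufmerxgv

Rule — move the first 2 characters to the end (rotate left by 2), then shift every letter 6 places forward in the alphabet (wrapping around).
"apsswozgylr" → "yycufmerxgv".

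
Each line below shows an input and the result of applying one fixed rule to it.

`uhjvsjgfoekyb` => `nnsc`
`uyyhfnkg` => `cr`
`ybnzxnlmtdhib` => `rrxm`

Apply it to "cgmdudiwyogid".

qhcm

Looking at the pairs, the operation is to shift every letter 4 places forward in the alphabet (wrapping around), then keep one character in every 3, starting at position 3 (positions 3rd, 6th, 9th, ...).
On "cgmdudiwyogid": the first step gives "gkqhyhmacskmh", and the second then gives "qhcm".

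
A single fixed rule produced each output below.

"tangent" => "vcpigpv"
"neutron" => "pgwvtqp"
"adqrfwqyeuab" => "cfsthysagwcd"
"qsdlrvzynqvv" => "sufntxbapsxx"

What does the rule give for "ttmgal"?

The transformation: shift every letter 2 places forward in the alphabet (wrapping around).
So "ttmgal" becomes "vvoicn".

vvoicn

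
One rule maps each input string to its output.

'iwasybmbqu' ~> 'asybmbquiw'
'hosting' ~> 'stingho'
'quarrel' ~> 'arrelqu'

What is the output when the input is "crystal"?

ystalcr

The rule is to move the first 2 characters to the end (rotate left by 2).
"crystal" → "ystalcr".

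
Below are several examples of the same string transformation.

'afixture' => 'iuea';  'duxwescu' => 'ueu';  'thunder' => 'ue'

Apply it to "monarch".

What's happening: move the first character to the end, then keep only the vowels.
On "monarch": the first step gives "onarchm", and the second then gives "oa".

oa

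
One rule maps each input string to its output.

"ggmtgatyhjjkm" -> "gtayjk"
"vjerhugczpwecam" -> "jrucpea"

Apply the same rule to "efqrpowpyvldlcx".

What's happening: keep every other character starting from the second (positions 2nd, 4th, 6th, ...).
Doing the same to "efqrpowpyvldlcx": "fropvdc".

fropvdc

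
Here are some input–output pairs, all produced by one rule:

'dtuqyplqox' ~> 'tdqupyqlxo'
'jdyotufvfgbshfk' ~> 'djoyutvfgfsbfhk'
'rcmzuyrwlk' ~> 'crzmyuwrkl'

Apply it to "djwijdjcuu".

The pattern: swap each adjacent pair of characters (1↔2, 3↔4, ...).
On "djwijdjcuu" that produces "jdiwdjcjuu".

jdiwdjcjuu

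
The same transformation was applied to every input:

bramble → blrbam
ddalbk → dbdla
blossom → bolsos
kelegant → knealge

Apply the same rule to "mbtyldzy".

What's happening: delete the last character, then take characters alternately from the front and the back (1st, last, 2nd, 2nd-last, ...).
Doing the same to "mbtyldzy": "mzbdtly".

mzbdtly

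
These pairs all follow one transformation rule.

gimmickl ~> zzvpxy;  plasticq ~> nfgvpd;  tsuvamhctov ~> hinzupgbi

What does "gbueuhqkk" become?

The transformation: delete the first 2 characters, then shift every letter 13 places forward in the alphabet (wrapping around) — i.e. ROT13.
Applying both steps to "gbueuhqkk": "ueuhqkk", then "hrhudxx".
(Check on "plasticq": → "asticq" → "nfgvpd" ✓)

hrhudxx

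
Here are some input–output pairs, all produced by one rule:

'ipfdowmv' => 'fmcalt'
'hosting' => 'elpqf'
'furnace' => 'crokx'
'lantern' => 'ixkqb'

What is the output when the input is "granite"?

doxkf

The rule is to shift every letter 3 places backward in the alphabet (wrapping around), then delete the last 2 characters.
On "granite": the first step gives "doxkfqb", and the second then gives "doxkf".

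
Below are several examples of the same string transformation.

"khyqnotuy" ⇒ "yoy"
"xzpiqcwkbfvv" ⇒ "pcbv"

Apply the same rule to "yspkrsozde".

psd

The pattern: keep one character in every 3, starting at position 3 (positions 3rd, 6th, 9th, ...).
"yspkrsozde" → "psd".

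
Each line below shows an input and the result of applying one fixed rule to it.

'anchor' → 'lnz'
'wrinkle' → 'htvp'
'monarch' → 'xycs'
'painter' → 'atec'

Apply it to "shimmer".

What's happening: shift every letter 11 places forward in the alphabet (wrapping around), then keep every other character starting from the first (positions 1st, 3rd, 5th, ...).
Starting from "shimmer": after the first operation, "dstxxpc"; after the second, "dtxc".
(Check on "monarch": → "xzylcns" → "xycs" ✓)

dtxc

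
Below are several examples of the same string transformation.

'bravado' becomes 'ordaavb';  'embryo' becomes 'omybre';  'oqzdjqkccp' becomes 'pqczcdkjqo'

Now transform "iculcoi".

icoucli

The transformation: take characters alternately from the front and the back (1st, last, 2nd, 2nd-last, ...), then move the first character to the end.
For "iculcoi", step one produces "iicoucl"; step two turns that into "icoucli".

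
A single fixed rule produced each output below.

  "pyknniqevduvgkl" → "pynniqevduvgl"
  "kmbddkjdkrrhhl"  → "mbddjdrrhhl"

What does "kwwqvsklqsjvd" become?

The transformation: remove every "k".
For "kwwqvsklqsjvd" the result is "wwqvslqsjvd".

wwqvslqsjvd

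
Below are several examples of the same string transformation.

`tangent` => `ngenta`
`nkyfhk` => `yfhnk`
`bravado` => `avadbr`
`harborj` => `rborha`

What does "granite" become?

What's happening: delete the last character, then move the first 2 characters to the end (rotate left by 2).
"granite" → "granit" → "anitgr".

anitgr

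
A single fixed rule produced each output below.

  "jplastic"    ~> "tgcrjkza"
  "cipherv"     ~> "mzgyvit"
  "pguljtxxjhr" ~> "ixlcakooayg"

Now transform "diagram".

dzrxiru

Looking at the pairs, the operation is to swap the first and last characters, then shift every letter 9 places backward in the alphabet (wrapping around).
On "diagram": the first step gives "miagrad", and the second then gives "dzrxiru".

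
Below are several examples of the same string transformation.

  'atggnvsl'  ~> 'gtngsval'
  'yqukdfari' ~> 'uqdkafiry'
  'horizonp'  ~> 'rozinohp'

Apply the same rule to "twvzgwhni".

vwgzhwint

The transformation: move the first character to the end, then swap each adjacent pair of characters (1↔2, 3↔4, ...).
Working it through for "twvzgwhni": intermediate "wvzgwhnit", final "vwgzhwint".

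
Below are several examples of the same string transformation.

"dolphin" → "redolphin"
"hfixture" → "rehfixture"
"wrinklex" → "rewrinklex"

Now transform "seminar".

reseminar

The pattern: prepend "re".
For "seminar" the result is "reseminar".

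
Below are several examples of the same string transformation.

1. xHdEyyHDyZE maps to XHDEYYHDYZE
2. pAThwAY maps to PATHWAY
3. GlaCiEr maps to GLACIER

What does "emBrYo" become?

What's happening: convert every letter to uppercase.
"emBrYo" → "EMBRYO".

EMBRYO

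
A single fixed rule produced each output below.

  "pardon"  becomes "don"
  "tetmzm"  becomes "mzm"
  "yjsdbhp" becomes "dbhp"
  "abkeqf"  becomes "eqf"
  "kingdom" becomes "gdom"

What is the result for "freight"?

In each case the input is transformed by: delete the first 3 characters.
Doing the same to "freight": "ight".

ight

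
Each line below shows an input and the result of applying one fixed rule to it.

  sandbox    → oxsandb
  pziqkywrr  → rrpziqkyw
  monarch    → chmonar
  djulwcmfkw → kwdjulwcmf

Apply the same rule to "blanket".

In each case the input is transformed by: move the last 2 characters to the front (rotate right by 2).
On "blanket" that produces "etblank".

etblank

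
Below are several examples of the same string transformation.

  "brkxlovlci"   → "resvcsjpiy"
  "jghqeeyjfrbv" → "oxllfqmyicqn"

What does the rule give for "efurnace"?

byuhjllm

Looking at the pairs, the operation is to shift every letter 7 places forward in the alphabet (wrapping around), then move the first 2 characters to the end (rotate left by 2).
Applying that to "efurnace" gives "byuhjllm".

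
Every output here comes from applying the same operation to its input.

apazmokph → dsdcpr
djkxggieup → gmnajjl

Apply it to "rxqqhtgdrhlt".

uattkwjgu

Rule — shift every letter 3 places forward in the alphabet (wrapping around), then delete the last 3 characters.
Working it through for "rxqqhtgdrhlt": intermediate "uattkwjgukow", final "uattkwjgu".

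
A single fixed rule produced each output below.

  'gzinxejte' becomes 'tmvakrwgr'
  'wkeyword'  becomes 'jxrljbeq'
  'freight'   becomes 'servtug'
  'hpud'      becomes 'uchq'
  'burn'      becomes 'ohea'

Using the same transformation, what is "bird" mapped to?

The rule is to shift every letter 13 places forward in the alphabet (wrapping around) — i.e. ROT13.
For "bird" the result is "oveq".

oveq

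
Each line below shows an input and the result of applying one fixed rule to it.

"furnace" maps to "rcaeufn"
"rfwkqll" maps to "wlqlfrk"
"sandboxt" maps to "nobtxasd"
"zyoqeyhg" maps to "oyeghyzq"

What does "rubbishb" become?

The rule is to swap each adjacent pair of characters (1↔2, 3↔4, ...), then move the first 3 characters to the end (rotate left by 3).
Starting from "rubbishb": after the first operation, "urbbsibh"; after the second, "bsibhurb".

bsibhurb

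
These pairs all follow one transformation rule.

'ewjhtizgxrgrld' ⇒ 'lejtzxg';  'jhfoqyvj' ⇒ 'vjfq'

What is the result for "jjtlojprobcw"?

What's happening: move the last 3 characters to the front (rotate right by 3), then keep every other character starting from the second (positions 2nd, 4th, 6th, ...).
Applying both steps to "jjtlojprobcw": "bcwjjtlojpro", then "cjtopo".
(Check on "jhfoqyvj": → "yvjjhfoq" → "vjfq" ✓)

cjtopo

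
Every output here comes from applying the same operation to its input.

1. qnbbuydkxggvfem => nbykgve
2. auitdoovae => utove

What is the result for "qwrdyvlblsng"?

wdvbsg

In each case the input is transformed by: keep every other character starting from the second (positions 2nd, 4th, 6th, ...).
On "qwrdyvlblsng" that produces "wdvbsg".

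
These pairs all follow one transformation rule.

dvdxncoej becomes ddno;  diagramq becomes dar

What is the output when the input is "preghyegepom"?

pehee

The transformation: keep every other character starting from the first (positions 1st, 3rd, 5th, ...), then delete the last character.
For "preghyegepom", step one produces "peheeo"; step two turns that into "pehee".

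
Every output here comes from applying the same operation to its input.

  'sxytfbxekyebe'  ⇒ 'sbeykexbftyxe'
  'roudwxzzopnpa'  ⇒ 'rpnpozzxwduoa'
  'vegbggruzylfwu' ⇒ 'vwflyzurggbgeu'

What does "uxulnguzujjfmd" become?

Looking at the pairs, the operation is to swap the first and last characters, then reverse the string.
For "uxulnguzujjfmd", step one produces "dxulnguzujjfmu"; step two turns that into "umfjjuzugnluxd".

umfjjuzugnluxd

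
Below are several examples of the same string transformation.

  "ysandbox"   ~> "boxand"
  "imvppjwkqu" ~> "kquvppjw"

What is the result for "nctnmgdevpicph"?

cphtnmgdevpi

In each case the input is transformed by: delete the first 2 characters, then move the last 3 characters to the front (rotate right by 3).
Working it through for "nctnmgdevpicph": intermediate "tnmgdevpicph", final "cphtnmgdevpi".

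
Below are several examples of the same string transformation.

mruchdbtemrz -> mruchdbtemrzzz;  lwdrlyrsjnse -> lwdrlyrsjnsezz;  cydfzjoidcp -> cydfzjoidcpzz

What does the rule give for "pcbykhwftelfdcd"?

In each case the input is transformed by: append "zz".
"pcbykhwftelfdcd" → "pcbykhwftelfdcdzz".

pcbykhwftelfdcdzz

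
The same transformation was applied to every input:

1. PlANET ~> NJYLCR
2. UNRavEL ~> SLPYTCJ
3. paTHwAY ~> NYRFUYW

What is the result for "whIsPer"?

UFGQNCP

In each case the input is transformed by: shift every letter 2 places backward in the alphabet (wrapping around), then convert every letter to uppercase.
On "whIsPer": the first step gives "ufGqNcp", and the second then gives "UFGQNCP".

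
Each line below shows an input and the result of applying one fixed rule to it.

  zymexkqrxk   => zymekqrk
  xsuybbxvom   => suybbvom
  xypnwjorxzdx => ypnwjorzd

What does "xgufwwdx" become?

gufwwd

In each case the input is transformed by: remove every "x".
Doing the same to "xgufwwdx": "gufwwd".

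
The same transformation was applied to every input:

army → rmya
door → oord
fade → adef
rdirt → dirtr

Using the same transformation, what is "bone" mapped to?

The transformation: move the first character to the end.
So "bone" becomes "oneb".

oneb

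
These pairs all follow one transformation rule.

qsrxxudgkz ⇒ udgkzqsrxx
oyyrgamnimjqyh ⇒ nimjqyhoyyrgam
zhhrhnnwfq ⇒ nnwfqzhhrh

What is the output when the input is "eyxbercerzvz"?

What's happening: swap the front and back halves of the string.
So "eyxbercerzvz" becomes "cerzvzeyxber".

cerzvzeyxber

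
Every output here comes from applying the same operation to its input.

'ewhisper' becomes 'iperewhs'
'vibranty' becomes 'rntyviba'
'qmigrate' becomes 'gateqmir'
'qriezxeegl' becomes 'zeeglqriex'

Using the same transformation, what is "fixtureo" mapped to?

treofixu

In each case the input is transformed by: swap the front and back halves of the string, then swap the first and last characters.
"fixtureo" → "treofixu".
(Check on "vibranty": → "antyvibr" → "rntyviba" ✓)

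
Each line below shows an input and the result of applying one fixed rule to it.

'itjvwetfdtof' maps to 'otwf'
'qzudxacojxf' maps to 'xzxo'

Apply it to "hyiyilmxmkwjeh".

In each case the input is transformed by: move the last 2 characters to the front (rotate right by 2), then keep one character in every 3, starting at position 1 (positions 1st, 4th, 7th, ...).
"hyiyilmxmkwjeh" → "ehhyiyilmxmkwj" → "eyixw".

eyixw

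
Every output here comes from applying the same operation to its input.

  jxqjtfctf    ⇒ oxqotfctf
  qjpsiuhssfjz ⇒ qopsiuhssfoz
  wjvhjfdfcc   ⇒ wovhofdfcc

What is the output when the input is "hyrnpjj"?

Each output is the input with this applied: replace every "j" with "o".
"hyrnpjj" → "hyrnpoo".

hyrnpoo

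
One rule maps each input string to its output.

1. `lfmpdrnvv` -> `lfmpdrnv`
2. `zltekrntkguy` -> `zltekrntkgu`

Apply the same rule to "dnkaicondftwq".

The transformation: delete the last character.
So "dnkaicondftwq" becomes "dnkaicondftw".

dnkaicondftw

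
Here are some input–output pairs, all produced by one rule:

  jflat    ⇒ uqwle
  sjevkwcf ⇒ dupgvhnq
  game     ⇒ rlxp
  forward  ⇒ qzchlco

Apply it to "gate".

The transformation: shift every letter 11 places forward in the alphabet (wrapping around).
On "gate" that produces "rlep".

rlep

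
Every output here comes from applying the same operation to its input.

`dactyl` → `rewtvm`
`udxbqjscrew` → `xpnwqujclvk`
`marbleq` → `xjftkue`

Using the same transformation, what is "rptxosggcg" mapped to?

vzkimqhlzz

Looking at the pairs, the operation is to move the last 2 characters to the front (rotate right by 2), then shift every letter 7 places backward in the alphabet (wrapping around).
Starting from "rptxosggcg": after the first operation, "cgrptxosgg"; after the second, "vzkimqhlzz".
(Check on "dactyl": → "yldact" → "rewtvm" ✓)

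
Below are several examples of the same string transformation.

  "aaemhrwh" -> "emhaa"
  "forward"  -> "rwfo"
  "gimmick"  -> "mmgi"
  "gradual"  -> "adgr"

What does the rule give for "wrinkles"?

inkwr

The transformation: delete the last 3 characters, then move the first 2 characters to the end (rotate left by 2).
"wrinkles" → "wrink" → "inkwr".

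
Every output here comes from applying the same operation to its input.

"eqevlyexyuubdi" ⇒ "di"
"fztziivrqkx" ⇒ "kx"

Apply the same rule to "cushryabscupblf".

lf

Each output is the input with this applied: keep only the last 2 characters.
On "cushryabscupblf" that produces "lf".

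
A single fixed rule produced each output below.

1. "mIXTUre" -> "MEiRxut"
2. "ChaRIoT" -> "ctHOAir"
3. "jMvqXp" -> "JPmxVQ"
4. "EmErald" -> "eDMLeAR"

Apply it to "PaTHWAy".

pYAatwh

Rule — flip the case of every letter, then take characters alternately from the front and the back (1st, last, 2nd, 2nd-last, ...).
On "PaTHWAy" that produces "pYAatwh".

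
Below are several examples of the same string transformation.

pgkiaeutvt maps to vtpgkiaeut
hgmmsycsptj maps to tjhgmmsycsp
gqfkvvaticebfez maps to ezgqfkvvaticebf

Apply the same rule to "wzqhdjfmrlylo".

lowzqhdjfmrly

The rule is to move the last 2 characters to the front (rotate right by 2).
"wzqhdjfmrlylo" → "lowzqhdjfmrly".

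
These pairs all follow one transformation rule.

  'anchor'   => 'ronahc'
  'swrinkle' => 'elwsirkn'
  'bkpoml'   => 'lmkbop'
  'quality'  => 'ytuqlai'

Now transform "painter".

The transformation: move the last 2 characters to the front (rotate right by 2), then swap each adjacent pair of characters (1↔2, 3↔4, ...).
Applying both steps to "painter": "erpaint", then "reapnit".

reapnit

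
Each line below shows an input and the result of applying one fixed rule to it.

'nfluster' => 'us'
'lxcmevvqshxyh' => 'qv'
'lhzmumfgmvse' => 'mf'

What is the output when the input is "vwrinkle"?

What's happening: take characters alternately from the front and the back (1st, last, 2nd, 2nd-last, ...), then keep only the last 2 characters.
Applying both steps to "vwrinkle": "vewlrkin", then "in".
(Check on "lhzmumfgmvse": → "lehszvmmugmf" → "mf" ✓)

in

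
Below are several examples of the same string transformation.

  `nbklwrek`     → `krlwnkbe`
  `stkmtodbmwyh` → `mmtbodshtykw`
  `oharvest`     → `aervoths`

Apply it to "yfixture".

iuxtyefr

Each output is the input with this applied: take characters alternately from the front and the back (1st, last, 2nd, 2nd-last, ...), then swap the front and back halves of the string.
"yfixture" → "yefriuxt" → "iuxtyefr".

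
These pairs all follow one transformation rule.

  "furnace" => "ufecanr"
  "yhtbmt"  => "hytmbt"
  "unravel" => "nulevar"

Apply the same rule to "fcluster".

The pattern: move the first 2 characters to the end (rotate left by 2), then reverse the string.
For "fcluster", step one produces "lusterfc"; step two turns that into "cfretsul".

cfretsul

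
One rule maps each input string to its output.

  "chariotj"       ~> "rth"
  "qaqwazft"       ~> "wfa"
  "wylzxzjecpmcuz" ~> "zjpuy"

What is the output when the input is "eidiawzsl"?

ize

The rule is to move the first 2 characters to the end (rotate left by 2), then keep one character in every 3, starting at position 2 (positions 2nd, 5th, 8th, ...).
"eidiawzsl" → "ize".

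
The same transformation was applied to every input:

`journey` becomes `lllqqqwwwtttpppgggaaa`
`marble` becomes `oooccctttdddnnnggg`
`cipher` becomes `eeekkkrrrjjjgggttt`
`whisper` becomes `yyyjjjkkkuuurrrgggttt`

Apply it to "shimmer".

uuujjjkkkoooooogggttt

The rule is to repeat every character 3 times, then shift every letter 2 places forward in the alphabet (wrapping around).
Starting from "shimmer": after the first operation, "ssshhhiiimmmmmmeeerrr"; after the second, "uuujjjkkkoooooogggttt".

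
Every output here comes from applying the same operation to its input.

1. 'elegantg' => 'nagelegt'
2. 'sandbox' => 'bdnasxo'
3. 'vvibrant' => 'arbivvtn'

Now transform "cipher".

hpicre

Looking at the pairs, the operation is to reverse the string, then move the first 2 characters to the end (rotate left by 2).
Starting from "cipher": after the first operation, "rehpic"; after the second, "hpicre".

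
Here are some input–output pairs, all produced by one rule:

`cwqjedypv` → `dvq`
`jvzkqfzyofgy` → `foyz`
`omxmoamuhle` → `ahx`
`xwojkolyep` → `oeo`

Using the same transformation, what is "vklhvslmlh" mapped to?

sll

Rule — keep one character in every 3, starting at position 3 (positions 3rd, 6th, 9th, ...), then move the first character to the end.
On "vklhvslmlh": the first step gives "lsl", and the second then gives "sll".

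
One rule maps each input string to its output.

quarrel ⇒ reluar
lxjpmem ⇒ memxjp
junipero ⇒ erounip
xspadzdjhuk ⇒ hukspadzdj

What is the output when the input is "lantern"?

ernant

Rule — delete the first character, then move the last 3 characters to the front (rotate right by 3).
"lantern" → "ernant".
(Check on "xspadzdjhuk": → "spadzdjhuk" → "hukspadzdj" ✓)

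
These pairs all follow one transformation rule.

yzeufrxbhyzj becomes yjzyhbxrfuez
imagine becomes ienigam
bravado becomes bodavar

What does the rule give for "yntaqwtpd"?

Looking at the pairs, the operation is to reverse the string, then move the last character to the front.
Working it through for "yntaqwtpd": intermediate "dptwqatny", final "ydptwqatn".
(Check on "bravado": → "odavarb" → "bodavar" ✓)

ydptwqatn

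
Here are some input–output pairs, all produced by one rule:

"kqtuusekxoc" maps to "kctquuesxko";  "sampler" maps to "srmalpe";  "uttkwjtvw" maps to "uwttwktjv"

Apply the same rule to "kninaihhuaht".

ktinanhiuhha

The rule is to move the last character to the front, then swap each adjacent pair of characters (1↔2, 3↔4, ...).
Working it through for "kninaihhuaht": intermediate "tkninaihhuah", final "ktinanhiuhha".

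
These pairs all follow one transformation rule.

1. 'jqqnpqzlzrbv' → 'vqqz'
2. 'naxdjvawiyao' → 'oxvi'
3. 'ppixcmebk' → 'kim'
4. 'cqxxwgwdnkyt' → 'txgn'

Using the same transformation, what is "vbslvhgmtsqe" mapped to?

esht

The rule is to keep one character in every 3, starting at position 3 (positions 3rd, 6th, 9th, ...), then move the last character to the front.
"vbslvhgmtsqe" → "shte" → "esht".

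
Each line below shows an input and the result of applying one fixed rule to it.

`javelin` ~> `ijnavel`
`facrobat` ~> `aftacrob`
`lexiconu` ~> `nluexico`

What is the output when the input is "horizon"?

The pattern: swap the first and last characters, then move the last 2 characters to the front (rotate right by 2).
So "horizon" becomes "ohnoriz".
(Check on "lexiconu": → "uexiconl" → "nluexico" ✓)

ohnoriz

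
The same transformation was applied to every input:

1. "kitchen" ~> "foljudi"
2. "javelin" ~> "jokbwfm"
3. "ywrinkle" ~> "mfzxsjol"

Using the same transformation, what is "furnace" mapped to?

Each output is the input with this applied: shift every letter 1 place forward in the alphabet (wrapping around), then move the last 2 characters to the front (rotate right by 2).
On "furnace": the first step gives "gvsobdf", and the second then gives "dfgvsob".

dfgvsob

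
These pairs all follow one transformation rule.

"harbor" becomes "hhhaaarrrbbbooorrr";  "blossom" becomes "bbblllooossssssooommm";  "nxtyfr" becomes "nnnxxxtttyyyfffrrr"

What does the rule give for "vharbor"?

vvvhhhaaarrrbbbooorrr

Rule — repeat every character 3 times.
On "vharbor" that produces "vvvhhhaaarrrbbbooorrr".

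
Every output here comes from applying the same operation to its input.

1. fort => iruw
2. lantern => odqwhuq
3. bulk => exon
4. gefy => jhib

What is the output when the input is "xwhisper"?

azklvshu

Looking at the pairs, the operation is to shift every letter 3 places forward in the alphabet (wrapping around).
For "xwhisper" the result is "azklvshu".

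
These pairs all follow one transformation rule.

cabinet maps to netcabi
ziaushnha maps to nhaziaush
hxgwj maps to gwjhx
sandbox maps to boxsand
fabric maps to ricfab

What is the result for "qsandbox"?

What's happening: move the last 3 characters to the front (rotate right by 3).
Applying that to "qsandbox" gives "boxqsand".

boxqsand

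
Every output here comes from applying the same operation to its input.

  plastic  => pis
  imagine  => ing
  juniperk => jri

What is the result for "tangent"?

The rule is to take characters alternately from the front and the back (1st, last, 2nd, 2nd-last, ...), then keep one character in every 3, starting at position 1 (positions 1st, 4th, 7th, ...).
For "tangent", step one produces "ttanneg"; step two turns that into "tng".
(Check on "juniperk": → "jkurneip" → "jri" ✓)

tng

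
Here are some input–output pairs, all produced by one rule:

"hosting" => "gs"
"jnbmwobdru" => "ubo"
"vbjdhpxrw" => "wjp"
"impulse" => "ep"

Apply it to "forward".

dr

The transformation: move the last 2 characters to the front (rotate right by 2), then keep one character in every 3, starting at position 2 (positions 2nd, 5th, 8th, ...).
For "forward", step one produces "rdforwa"; step two turns that into "dr".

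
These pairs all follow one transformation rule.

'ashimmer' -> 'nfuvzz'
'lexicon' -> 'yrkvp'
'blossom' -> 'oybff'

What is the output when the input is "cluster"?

The transformation: shift every letter 13 places forward in the alphabet (wrapping around) — i.e. ROT13, then delete the last 2 characters.
Working it through for "cluster": intermediate "pyhfgre", final "pyhfg".

pyhfg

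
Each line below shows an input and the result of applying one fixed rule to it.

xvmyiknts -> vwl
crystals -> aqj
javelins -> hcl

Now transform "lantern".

In each case the input is transformed by: keep one character in every 3, starting at position 1 (positions 1st, 4th, 7th, ...), then shift every letter 2 places backward in the alphabet (wrapping around).
For "lantern", step one produces "ltn"; step two turns that into "jrl".
(Check on "xvmyiknts": → "xyn" → "vwl" ✓)

jrl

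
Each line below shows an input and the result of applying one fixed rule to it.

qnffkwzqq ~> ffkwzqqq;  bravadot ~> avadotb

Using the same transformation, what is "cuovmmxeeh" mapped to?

ovmmxeehc

The pattern: move the first 2 characters to the end (rotate left by 2), then delete the last character.
On "cuovmmxeeh": the first step gives "ovmmxeehcu", and the second then gives "ovmmxeehc".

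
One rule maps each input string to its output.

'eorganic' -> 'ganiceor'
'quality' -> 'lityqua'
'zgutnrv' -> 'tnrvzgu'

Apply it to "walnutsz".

nutszwal

What's happening: move the first 3 characters to the end (rotate left by 3).
So "walnutsz" becomes "nutszwal".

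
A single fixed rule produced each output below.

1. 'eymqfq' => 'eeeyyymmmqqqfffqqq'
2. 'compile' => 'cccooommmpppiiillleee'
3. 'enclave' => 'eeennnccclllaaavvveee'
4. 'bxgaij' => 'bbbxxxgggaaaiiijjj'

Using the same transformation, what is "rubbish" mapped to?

The pattern: repeat every character 3 times.
Doing the same to "rubbish": "rrruuubbbbbbiiissshhh".

rrruuubbbbbbiiissshhh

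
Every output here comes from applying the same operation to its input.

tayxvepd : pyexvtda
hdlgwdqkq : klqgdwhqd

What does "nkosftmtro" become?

rotsmftnok

The transformation: take characters alternately from the front and the back (1st, last, 2nd, 2nd-last, ...), then move the first 3 characters to the end (rotate left by 3).
On "nkosftmtro": the first step gives "nokrotsmft", and the second then gives "rotsmftnok".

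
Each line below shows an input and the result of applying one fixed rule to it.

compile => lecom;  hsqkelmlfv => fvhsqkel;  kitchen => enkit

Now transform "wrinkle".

lewri

The transformation: move the last 2 characters to the front (rotate right by 2), then delete the last 2 characters.
Working it through for "wrinkle": intermediate "lewrink", final "lewri".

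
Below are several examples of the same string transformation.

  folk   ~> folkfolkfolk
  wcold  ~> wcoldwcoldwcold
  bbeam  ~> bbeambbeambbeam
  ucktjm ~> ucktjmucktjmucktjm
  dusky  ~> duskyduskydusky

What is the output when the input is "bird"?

birdbirdbird

The transformation: write the whole string 3 times in a row.
"bird" → "birdbirdbird".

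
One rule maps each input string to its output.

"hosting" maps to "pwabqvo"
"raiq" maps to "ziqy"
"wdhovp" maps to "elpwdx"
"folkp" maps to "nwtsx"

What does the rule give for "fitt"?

nqbb

Looking at the pairs, the operation is to shift every letter 8 places forward in the alphabet (wrapping around).
Applying that to "fitt" gives "nqbb".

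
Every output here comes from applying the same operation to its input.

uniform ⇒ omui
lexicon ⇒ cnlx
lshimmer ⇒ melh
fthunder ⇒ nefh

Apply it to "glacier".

irga

The rule is to keep every other character starting from the first (positions 1st, 3rd, 5th, ...), then swap the front and back halves of the string.
Applying both steps to "glacier": "gair", then "irga".
(Check on "lexicon": → "lxcn" → "cnlx" ✓)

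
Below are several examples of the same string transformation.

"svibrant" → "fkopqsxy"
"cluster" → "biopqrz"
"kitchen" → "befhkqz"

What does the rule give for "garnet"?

Rule — shift every letter 3 places backward in the alphabet (wrapping around), then sort the characters into alphabetical order.
For "garnet" the result is "bdkoqx".
(Check on "svibrant": → "psfyoxkq" → "fkopqsxy" ✓)

bdkoqx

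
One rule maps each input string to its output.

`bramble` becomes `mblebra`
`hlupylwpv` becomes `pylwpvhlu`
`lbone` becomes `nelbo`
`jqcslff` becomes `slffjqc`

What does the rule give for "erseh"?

The rule is to move the first 3 characters to the end (rotate left by 3).
On "erseh" that produces "ehers".

ehers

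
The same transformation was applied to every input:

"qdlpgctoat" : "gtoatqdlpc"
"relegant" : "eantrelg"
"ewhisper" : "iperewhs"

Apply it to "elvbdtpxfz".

The pattern: swap the front and back halves of the string, then swap the first and last characters.
"elvbdtpxfz" → "tpxfzelvbd" → "dpxfzelvbt".

dpxfzelvbt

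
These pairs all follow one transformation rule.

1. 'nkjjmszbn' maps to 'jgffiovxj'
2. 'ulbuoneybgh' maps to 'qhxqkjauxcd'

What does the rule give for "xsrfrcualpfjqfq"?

The transformation: shift every letter 4 places backward in the alphabet (wrapping around).
On "xsrfrcualpfjqfq" that produces "tonbnyqwhlbfmbm".

tonbnyqwhlbfmbm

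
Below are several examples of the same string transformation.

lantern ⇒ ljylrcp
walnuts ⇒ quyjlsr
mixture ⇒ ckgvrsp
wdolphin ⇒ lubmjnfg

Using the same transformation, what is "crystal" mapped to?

japwqry

Looking at the pairs, the operation is to shift every letter 2 places backward in the alphabet (wrapping around), then move the last character to the front.
For "crystal", step one produces "apwqryj"; step two turns that into "japwqry".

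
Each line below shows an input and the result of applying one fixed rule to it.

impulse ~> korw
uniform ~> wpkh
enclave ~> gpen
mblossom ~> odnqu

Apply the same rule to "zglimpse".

binko

What's happening: delete the last 3 characters, then shift every letter 2 places forward in the alphabet (wrapping around).
"zglimpse" → "zglim" → "binko".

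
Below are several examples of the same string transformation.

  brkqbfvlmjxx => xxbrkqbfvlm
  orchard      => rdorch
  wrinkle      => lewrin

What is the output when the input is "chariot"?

otchar

In each case the input is transformed by: move the last 3 characters to the front (rotate right by 3), then delete the first character.
Applying both steps to "chariot": "iotchar", then "otchar".
(Check on "wrinkle": → "klewrin" → "lewrin" ✓)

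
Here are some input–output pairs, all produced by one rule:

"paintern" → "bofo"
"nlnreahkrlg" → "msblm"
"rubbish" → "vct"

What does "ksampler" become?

In each case the input is transformed by: shift every letter 1 place forward in the alphabet (wrapping around), then keep every other character starting from the second (positions 2nd, 4th, 6th, ...).
"ksampler" → "ltbnqmfs" → "tnms".

tnms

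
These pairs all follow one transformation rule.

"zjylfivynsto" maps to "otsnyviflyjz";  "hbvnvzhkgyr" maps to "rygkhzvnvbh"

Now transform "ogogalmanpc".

Rule — reverse the string.
Applying that to "ogogalmanpc" gives "cpnamlagogo".

cpnamlagogo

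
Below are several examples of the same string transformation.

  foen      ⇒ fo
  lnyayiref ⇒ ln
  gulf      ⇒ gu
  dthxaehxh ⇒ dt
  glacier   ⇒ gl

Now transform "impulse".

Rule — keep only the first 2 characters.
For "impulse" the result is "im".

im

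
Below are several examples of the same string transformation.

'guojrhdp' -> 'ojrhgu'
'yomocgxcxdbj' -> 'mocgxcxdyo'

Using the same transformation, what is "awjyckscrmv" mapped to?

jyckscraw

The rule is to delete the last 2 characters, then move the first 2 characters to the end (rotate left by 2).
For "awjyckscrmv", step one produces "awjyckscr"; step two turns that into "jyckscraw".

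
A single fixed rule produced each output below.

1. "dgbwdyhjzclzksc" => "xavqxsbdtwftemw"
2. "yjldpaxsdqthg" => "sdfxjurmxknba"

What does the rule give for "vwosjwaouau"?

pqimdquiouo

In each case the input is transformed by: shift every letter 6 places backward in the alphabet (wrapping around).
Doing the same to "vwosjwaouau": "pqimdquiouo".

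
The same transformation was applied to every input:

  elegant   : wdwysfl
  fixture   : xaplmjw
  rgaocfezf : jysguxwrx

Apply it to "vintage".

naflsyw

The transformation: shift every letter 8 places backward in the alphabet (wrapping around).
For "vintage" the result is "naflsyw".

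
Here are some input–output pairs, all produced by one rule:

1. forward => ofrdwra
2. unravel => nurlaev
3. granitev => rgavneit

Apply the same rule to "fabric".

afbcri

The rule is to move the first character to the end, then take characters alternately from the front and the back (1st, last, 2nd, 2nd-last, ...).
Applying that to "fabric" gives "afbcri".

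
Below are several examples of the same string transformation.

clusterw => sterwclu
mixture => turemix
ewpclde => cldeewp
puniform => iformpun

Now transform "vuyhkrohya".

Looking at the pairs, the operation is to move the first 3 characters to the end (rotate left by 3).
So "vuyhkrohya" becomes "hkrohyavuy".

hkrohyavuy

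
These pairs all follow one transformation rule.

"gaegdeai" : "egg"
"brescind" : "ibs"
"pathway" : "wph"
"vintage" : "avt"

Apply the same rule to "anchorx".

oah

In each case the input is transformed by: move the last 3 characters to the front (rotate right by 3), then keep one character in every 3, starting at position 1 (positions 1st, 4th, 7th, ...).
Starting from "anchorx": after the first operation, "orxanch"; after the second, "oah".
(Check on "brescind": → "indbresc" → "ibs" ✓)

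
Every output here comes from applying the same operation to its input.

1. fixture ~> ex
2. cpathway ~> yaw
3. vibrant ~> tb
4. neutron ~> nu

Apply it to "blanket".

ta

The pattern: move the last 2 characters to the front (rotate right by 2), then keep one character in every 3, starting at position 2 (positions 2nd, 5th, 8th, ...).
Starting from "blanket": after the first operation, "etblank"; after the second, "ta".
(Check on "cpathway": → "aycpathw" → "yaw" ✓)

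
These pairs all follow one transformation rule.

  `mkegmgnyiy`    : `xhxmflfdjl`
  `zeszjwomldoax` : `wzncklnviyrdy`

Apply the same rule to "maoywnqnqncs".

rbmpmpmvxnzl

In each case the input is transformed by: reverse the string, then shift every letter 1 place backward in the alphabet (wrapping around).
Starting from "maoywnqnqncs": after the first operation, "scnqnqnwyoam"; after the second, "rbmpmpmvxnzl".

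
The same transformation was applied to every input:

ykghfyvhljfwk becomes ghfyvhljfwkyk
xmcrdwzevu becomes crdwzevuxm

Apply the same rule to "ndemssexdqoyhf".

Looking at the pairs, the operation is to move the first 2 characters to the end (rotate left by 2).
On "ndemssexdqoyhf" that produces "emssexdqoyhfnd".

emssexdqoyhfnd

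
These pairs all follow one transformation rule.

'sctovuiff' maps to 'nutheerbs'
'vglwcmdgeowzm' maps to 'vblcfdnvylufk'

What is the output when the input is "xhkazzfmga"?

zyyelfzwgj

What's happening: shift every letter 1 place backward in the alphabet (wrapping around), then move the first 3 characters to the end (rotate left by 3).
On "xhkazzfmga": the first step gives "wgjzyyelfz", and the second then gives "zyyelfzwgj".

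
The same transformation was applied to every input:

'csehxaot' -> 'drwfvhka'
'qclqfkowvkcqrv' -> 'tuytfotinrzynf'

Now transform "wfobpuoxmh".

Looking at the pairs, the operation is to shift every letter 3 places forward in the alphabet (wrapping around), then move the last 3 characters to the front (rotate right by 3).
For "wfobpuoxmh", step one produces "ziresxrapk"; step two turns that into "apkziresxr".

apkziresxr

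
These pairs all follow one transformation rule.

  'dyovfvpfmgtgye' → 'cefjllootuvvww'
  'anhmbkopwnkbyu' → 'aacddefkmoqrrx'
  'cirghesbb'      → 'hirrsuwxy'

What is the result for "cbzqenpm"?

cdfgprsu

The pattern: shift every letter 10 places backward in the alphabet (wrapping around), then sort the characters into alphabetical order.
Starting from "cbzqenpm": after the first operation, "srpgudfc"; after the second, "cdfgprsu".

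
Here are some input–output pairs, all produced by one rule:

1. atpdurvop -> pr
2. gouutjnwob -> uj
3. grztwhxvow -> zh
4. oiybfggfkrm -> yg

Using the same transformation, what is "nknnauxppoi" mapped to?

nu

Each output is the input with this applied: keep one character in every 3, starting at position 3 (positions 3rd, 6th, 9th, ...), then delete the last character.
"nknnauxppoi" → "nu".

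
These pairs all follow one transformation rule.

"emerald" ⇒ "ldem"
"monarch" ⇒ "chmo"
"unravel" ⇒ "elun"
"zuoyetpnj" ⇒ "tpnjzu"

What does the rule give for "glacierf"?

Looking at the pairs, the operation is to move the first 2 characters to the end (rotate left by 2), then delete the first 3 characters.
"glacierf" → "acierfgl" → "erfgl".

erfgl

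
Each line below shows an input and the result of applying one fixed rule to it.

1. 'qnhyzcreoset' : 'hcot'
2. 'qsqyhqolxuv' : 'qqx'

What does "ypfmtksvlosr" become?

fklr

In each case the input is transformed by: keep one character in every 3, starting at position 3 (positions 3rd, 6th, 9th, ...).
Applying that to "ypfmtksvlosr" gives "fklr".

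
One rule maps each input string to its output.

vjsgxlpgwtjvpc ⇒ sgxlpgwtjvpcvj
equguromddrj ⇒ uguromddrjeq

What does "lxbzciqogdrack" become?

In each case the input is transformed by: move the first 2 characters to the end (rotate left by 2).
Doing the same to "lxbzciqogdrack": "bzciqogdracklx".

bzciqogdracklx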